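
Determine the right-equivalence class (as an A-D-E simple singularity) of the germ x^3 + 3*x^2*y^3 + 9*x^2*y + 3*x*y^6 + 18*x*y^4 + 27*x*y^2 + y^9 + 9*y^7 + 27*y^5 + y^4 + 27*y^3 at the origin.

The Hessian of f at 0 has rank 0. Corank 2; j^3 = (x + 3*y)^3 is a perfect cube, so E-series; the 4-jet and mu = 6 give E_6.

E_6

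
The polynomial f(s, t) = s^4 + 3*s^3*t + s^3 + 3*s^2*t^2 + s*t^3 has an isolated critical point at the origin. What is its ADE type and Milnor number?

Type E7, Milnor number mu = 7.

The Hessian of f at 0 has rank 0. Corank 2; j^3 = s^3 is a perfect cube, so E-series; the 4-jet and mu = 7 give E_7.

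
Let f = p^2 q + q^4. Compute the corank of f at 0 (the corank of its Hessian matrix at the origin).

2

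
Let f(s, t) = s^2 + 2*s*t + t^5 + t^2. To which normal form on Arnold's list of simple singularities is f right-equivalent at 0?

A_4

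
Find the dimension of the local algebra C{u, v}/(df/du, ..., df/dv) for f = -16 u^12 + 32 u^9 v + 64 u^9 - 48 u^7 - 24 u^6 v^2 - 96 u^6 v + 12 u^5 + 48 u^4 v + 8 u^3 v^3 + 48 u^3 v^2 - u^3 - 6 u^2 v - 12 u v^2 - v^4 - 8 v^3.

The Hessian of f at 0 is [[0, 0], [0, 0]] with rank 0, so corank 2. A Groebner basis of the Jacobian ideal J(f) in C{u,v} is {v^3, u^2 + 4*u*v + 4*v^2}; counting standard monomials gives mu = 6. Corank 2; j^3 = -(u + 2*v)^3 is a perfect cube, so E-series; the 4-jet and mu = 6 give E_6.

6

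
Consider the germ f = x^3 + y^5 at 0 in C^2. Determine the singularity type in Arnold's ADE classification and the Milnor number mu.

The Hessian of f at 0 has rank 0. Corank 2; j^3 = x^3 is a perfect cube, so E-series; the 5-jet and mu = 8 give E_8.

Type E8, Milnor number mu = 8.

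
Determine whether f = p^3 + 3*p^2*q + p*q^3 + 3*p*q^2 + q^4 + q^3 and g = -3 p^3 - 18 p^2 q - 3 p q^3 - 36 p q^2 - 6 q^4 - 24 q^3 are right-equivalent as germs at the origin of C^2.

The Hessian of f at 0 is [[0, 0], [0, 0]] with rank 0, so corank 2. A Groebner basis of the Jacobian ideal J(f) in C{p,q} is {p^3 + 3*p^2*q + 6*p^2 + 12*p*q + 6*q^2, -3*p^2 + p*q^2 - 6*p*q - 3*q^2, 3*p^2 + 6*p*q + q^3 + 3*q^2}; counting standard monomials gives mu = 7. Corank 2; j^3 = (p + q)^3 is a perfect cube, so E-series; the 4-jet and mu = 7 give E_7. The Hessian of g at 0 is [[0, 0], [0, 0]] with rank 0, so corank 2. A Groebner basis of the Jacobian ideal J(g) in C{p,q} is {p^3 + 6*p^2*q + 48*p^2 + 192*p*q + 192*q^2, -6*p^2 + p*q^2 - 24*p*q - 24*q^2, 3*p^2 + 12*p*q + q^3 + 12*q^2}; counting standard monomials gives mu = 7. Corank 2; j^3 = -3*(p + 2*q)^3 is a perfect cube, so E-series; the 4-jet and mu = 7 give E_7. Both have type E_7, hence right-equivalent.

Yes.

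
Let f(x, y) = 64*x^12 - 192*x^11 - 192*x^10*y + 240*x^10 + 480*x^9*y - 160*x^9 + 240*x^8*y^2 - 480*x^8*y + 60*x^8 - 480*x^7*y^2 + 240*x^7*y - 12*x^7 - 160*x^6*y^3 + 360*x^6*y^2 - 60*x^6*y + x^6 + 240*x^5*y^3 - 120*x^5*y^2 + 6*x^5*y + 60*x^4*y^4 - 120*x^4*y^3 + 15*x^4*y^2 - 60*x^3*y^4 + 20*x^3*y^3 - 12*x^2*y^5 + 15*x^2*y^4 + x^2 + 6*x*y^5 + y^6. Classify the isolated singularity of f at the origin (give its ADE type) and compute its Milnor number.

The Hessian of f at 0 has rank 1. Corank 1: A-series; mu = 5 gives A_5.

Type A_{5}, Milnor number mu = 5.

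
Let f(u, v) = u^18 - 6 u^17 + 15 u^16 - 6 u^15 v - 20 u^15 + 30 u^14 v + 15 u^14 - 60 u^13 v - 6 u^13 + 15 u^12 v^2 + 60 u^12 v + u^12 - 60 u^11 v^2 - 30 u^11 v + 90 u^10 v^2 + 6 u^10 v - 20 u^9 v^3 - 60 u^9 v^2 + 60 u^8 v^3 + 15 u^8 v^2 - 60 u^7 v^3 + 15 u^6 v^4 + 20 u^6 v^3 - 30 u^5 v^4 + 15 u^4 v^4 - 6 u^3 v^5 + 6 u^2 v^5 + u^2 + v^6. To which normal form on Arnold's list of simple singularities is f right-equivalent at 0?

The Hessian of f at 0 is [[2, 0], [0, 0]] with rank 1, so corank 1. A Groebner basis of the Jacobian ideal J(f) in C{u,v} is {v^5, u}; counting standard monomials gives mu = 5. Corank 1: A-series; mu = 5 gives A_5.

A_5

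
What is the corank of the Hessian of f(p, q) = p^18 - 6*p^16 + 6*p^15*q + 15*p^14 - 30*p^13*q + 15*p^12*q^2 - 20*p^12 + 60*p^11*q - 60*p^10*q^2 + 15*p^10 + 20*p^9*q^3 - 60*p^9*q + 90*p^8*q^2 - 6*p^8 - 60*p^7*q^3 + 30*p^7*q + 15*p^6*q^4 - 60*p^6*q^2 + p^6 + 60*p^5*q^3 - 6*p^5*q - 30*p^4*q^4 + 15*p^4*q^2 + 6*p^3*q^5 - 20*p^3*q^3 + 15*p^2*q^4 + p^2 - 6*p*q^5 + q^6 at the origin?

The Hessian at 0 is [[2, 0], [0, 0]] of rank 1; hence corank 1.

1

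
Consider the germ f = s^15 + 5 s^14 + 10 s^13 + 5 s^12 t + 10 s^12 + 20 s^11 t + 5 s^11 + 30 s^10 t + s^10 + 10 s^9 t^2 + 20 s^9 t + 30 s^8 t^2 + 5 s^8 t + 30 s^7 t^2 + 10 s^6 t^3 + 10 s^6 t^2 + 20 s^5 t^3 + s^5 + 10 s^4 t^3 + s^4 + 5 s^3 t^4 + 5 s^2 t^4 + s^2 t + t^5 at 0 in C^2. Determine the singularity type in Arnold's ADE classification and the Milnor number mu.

Type D_{6}, Milnor number mu = 6.

The Hessian of f at 0 is [[0, 0], [0, 0]] with rank 0, so corank 2. A Groebner basis of the Jacobian ideal J(f) in C{s,t} is {s^2/5 + t^4, s^3, s*t}; counting standard monomials gives mu = 6. Corank 2; j^3 = s^2*t has shape L^2 M (L != M), so D-series; mu = 6 gives D_6.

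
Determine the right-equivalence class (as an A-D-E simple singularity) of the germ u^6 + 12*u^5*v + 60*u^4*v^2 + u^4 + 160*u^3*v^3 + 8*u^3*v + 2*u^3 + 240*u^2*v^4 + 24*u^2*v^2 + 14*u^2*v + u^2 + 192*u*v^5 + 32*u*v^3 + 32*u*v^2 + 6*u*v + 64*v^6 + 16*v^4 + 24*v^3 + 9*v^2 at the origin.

The Hessian of f at 0 is [[2, 6], [6, 18]] with rank 1, so corank 1. A Groebner basis of the Jacobian ideal J(f) in C{u,v} is {u*v^2 - 13*u*v + 5*u - 34*v^2 + 15*v, 5*u*v - 2*u + v^3 + 13*v^2 - 6*v, u^2 + 4*u*v + u + 4*v^2 + 3*v}; counting standard monomials gives mu = 5. Corank 1: A-series; mu = 5 gives A_5.

A_5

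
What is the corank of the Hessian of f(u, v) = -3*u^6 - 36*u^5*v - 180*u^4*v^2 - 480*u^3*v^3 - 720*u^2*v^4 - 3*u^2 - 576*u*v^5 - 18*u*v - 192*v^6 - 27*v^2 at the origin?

Hessian at 0 has rank 1.

1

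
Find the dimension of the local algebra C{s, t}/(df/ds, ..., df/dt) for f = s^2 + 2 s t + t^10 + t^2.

9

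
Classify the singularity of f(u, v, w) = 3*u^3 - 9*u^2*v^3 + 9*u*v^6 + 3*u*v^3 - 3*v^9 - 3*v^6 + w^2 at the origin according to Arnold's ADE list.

E_7

The Hessian of f at 0 is [[0, 0, 0], [0, 0, 0], [0, 0, 2]] with rank 1, so corank 2. A Groebner basis of the Jacobian ideal J(f) in C{u,v,w} is {u^3, u*v^2, 3*u^2 + v^3, w}; counting standard monomials gives mu = 7. Corank 2; j^3 = 3*u^3 is a perfect cube, so E-series; the 4-jet and mu = 7 give E_7.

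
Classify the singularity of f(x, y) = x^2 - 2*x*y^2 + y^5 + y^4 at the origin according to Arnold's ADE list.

A_4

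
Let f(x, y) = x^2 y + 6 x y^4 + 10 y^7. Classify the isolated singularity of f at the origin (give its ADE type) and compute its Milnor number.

The Hessian of f at 0 has rank 0. Corank 2; j^3 = x^2*y has shape L^2 M (L != M), so D-series; mu = 8 gives D_8.

Type D_{8}, Milnor number mu = 8.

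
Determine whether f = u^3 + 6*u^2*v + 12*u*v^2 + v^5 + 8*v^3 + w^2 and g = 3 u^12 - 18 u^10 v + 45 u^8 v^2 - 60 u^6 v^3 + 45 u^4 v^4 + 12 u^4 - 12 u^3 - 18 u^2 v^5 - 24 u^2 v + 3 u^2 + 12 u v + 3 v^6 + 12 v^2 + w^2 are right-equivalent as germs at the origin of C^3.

No.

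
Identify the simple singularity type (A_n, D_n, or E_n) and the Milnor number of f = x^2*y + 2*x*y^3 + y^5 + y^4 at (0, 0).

Type D5, Milnor number mu = 5.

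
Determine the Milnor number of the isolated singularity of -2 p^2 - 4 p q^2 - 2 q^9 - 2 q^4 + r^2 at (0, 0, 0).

8

The Hessian of f at 0 is [[-4, 0, 0], [0, 0, 0], [0, 0, 2]] with rank 2, so corank 1. A Groebner basis of the Jacobian ideal J(f) in C{p,q,r} is {p^4, p + q^2, r}; counting standard monomials gives mu = 8. Corank 1: A-series; mu = 8 gives A_8.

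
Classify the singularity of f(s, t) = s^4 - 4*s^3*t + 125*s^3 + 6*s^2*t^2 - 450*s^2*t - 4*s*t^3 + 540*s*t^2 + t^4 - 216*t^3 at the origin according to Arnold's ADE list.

E_6

The Hessian of f at 0 has rank 0. Corank 2; j^3 = (5*s - 6*t)^3 is a perfect cube, so E-series; the 4-jet and mu = 6 give E_6.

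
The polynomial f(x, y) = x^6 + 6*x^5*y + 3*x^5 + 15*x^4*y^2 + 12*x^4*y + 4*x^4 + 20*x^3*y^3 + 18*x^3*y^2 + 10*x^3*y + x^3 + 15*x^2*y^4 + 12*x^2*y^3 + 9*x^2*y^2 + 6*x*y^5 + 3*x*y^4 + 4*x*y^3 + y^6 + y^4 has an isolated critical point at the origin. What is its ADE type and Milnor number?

Type E_6, Milnor number mu = 6.

The Hessian of f at 0 is [[0, 0], [0, 0]] with rank 0, so corank 2. A Groebner basis of the Jacobian ideal J(f) in C{x,y} is {x^3, x^2*y, x^2/2 + x*y^2, -3*x^2/2 + y^3}; counting standard monomials gives mu = 6. Corank 2; j^3 = x^3 is a perfect cube, so E-series; the 4-jet and mu = 6 give E_6.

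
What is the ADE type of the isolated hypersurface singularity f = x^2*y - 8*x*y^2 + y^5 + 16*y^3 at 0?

The Hessian of f at 0 has rank 0. Corank 2; j^3 = y*(x - 4*y)^2 has shape L^2 M (L != M), so D-series; mu = 6 gives D_6.

D_6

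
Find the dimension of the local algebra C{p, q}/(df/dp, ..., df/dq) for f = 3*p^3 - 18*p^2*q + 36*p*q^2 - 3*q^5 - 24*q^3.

8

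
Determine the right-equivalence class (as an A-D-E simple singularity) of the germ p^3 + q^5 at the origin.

E8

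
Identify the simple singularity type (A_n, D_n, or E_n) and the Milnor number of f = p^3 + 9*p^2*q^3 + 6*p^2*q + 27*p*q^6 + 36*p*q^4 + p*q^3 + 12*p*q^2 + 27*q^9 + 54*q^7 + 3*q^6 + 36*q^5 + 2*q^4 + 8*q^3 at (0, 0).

The Hessian of f at 0 has rank 0. Corank 2; j^3 = (p + 2*q)^3 is a perfect cube, so E-series; the 4-jet and mu = 7 give E_7.

Type E_{7}, Milnor number mu = 7.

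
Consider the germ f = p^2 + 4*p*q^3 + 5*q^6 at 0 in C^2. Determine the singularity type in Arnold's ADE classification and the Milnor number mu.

The Hessian of f at 0 has rank 1. Corank 1: A-series; mu = 5 gives A_5.

Type A_5, Milnor number mu = 5.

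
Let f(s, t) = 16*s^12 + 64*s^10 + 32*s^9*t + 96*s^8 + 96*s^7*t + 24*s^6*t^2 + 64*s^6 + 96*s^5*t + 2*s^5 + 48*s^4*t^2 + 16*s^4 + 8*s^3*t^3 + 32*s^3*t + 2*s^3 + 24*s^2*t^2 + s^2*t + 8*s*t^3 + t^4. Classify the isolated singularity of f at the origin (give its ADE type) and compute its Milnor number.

The Hessian of f at 0 has rank 0. Corank 2; j^3 = s^2*(2*s + t) has shape L^2 M (L != M), so D-series; mu = 5 gives D_5.

Type D5, Milnor number mu = 5.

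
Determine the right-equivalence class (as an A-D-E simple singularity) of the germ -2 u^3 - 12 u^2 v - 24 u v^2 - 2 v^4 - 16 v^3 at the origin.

The Hessian of f at 0 is [[0, 0], [0, 0]] with rank 0, so corank 2. A Groebner basis of the Jacobian ideal J(f) in C{u,v} is {v^3, u^2 + 4*u*v + 4*v^2}; counting standard monomials gives mu = 6. Corank 2; j^3 = -2*(u + 2*v)^3 is a perfect cube, so E-series; the 4-jet and mu = 6 give E_6.

E6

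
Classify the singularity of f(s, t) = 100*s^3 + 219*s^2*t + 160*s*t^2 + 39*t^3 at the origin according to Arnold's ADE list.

D4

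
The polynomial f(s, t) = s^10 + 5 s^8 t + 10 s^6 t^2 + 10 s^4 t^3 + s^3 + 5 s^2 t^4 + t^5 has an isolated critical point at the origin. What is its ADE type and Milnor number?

Type E_{8}, Milnor number mu = 8.

The Hessian of f at 0 is [[0, 0], [0, 0]] with rank 0, so corank 2. A Groebner basis of the Jacobian ideal J(f) in C{s,t} is {t^4, s^2}; counting standard monomials gives mu = 8. Corank 2; j^3 = s^3 is a perfect cube, so E-series; the 5-jet and mu = 8 give E_8.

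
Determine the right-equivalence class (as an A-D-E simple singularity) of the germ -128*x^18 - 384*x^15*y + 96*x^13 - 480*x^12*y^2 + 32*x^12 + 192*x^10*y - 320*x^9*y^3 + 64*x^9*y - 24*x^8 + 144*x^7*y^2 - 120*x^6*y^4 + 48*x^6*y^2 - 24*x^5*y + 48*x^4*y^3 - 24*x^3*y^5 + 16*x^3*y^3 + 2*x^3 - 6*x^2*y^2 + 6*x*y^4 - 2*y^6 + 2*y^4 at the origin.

The Hessian of f at 0 has rank 0. Corank 2; j^3 = 2*x^3 is a perfect cube, so E-series; the 4-jet and mu = 6 give E_6.

E_{6}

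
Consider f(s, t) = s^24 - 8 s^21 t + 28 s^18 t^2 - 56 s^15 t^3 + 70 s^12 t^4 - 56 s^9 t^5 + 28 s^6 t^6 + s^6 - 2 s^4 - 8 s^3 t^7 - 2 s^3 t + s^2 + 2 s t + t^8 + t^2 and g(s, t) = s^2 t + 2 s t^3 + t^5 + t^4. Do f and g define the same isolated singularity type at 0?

The Hessian of f at 0 is [[2, 2], [2, 2]] with rank 1, so corank 1. A Groebner basis of the Jacobian ideal J(f) in C{s,t} is {3*s^2 + 7*s*t + t^4 + 4*t^2, s^3 - s - t, s^2*t + 2*s/3 - t^3/3 + 2*t/3, s*t^2 - s/3 + 2*t^3/3 - t/3}; counting standard monomials gives mu = 7. Corank 1: A-series; mu = 7 gives A_7. The Hessian of g at 0 is [[0, 0], [0, 0]] with rank 0, so corank 2. A Groebner basis of the Jacobian ideal J(g) in C{s,t} is {s*t^2, s*t + t^3, s^2 - 4*s*t}; counting standard monomials gives mu = 5. Corank 2; j^3 = s^2*t has shape L^2 M (L != M), so D-series; mu = 5 gives D_5. f is A_7 but g is D_5, hence not right-equivalent.

No.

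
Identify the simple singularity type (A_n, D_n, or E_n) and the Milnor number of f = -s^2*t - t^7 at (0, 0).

Type D_8, Milnor number mu = 8.

The Hessian of f at 0 has rank 0. Corank 2; j^3 = -s^2*t has shape L^2 M (L != M), so D-series; mu = 8 gives D_8.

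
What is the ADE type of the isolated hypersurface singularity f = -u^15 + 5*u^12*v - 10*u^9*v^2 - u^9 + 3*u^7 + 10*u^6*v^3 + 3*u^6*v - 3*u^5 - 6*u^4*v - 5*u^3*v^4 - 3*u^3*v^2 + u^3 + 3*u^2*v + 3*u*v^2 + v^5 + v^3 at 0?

E_8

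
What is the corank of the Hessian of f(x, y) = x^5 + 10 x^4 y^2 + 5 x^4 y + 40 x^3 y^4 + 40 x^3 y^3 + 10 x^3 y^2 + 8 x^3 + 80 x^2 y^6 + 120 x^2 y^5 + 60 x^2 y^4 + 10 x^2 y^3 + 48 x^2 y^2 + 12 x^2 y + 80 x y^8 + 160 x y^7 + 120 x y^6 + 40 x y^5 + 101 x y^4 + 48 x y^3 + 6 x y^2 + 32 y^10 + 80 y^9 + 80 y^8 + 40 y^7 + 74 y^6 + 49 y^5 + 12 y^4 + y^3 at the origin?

2

The Hessian at 0 is [[0, 0], [0, 0]] of rank 0; hence corank 2.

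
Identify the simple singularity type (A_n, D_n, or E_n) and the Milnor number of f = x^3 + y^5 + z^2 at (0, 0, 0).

The Hessian of f at 0 has rank 1. Corank 2; j^3 = x^3 is a perfect cube, so E-series; the 5-jet and mu = 8 give E_8.

Type E_8, Milnor number mu = 8.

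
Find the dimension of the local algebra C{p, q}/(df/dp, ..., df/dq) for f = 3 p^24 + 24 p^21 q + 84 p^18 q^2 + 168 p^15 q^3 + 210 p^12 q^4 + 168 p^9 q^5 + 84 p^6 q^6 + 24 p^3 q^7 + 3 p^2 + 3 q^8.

The Hessian of f at 0 is [[6, 0], [0, 0]] with rank 1, so corank 1. A Groebner basis of the Jacobian ideal J(f) in C{p,q} is {q^7, p}; counting standard monomials gives mu = 7. Corank 1: A-series; mu = 7 gives A_7.

7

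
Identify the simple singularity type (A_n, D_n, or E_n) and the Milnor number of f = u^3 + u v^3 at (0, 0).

Type E_{7}, Milnor number mu = 7.

The Hessian of f at 0 has rank 0. Corank 2; j^3 = u^3 is a perfect cube, so E-series; the 4-jet and mu = 7 give E_7.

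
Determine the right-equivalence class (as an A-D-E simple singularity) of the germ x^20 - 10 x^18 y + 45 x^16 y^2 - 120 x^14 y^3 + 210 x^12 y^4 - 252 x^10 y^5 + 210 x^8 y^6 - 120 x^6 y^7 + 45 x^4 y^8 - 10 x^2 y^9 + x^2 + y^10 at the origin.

A_{9}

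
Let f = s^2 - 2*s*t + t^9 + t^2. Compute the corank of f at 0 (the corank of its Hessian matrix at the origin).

1

Hessian at 0 has rank 1.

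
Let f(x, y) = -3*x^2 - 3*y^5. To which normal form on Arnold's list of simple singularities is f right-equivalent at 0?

A4

The Hessian of f at 0 is [[-6, 0], [0, 0]] with rank 1, so corank 1. A Groebner basis of the Jacobian ideal J(f) in C{x,y} is {y^4, x}; counting standard monomials gives mu = 4. Corank 1: A-series; mu = 4 gives A_4.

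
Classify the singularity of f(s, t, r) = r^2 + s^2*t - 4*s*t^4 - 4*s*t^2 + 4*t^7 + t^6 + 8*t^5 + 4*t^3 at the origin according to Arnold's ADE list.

The Hessian of f at 0 has rank 1. Corank 2; j^3 = t*(s - 2*t)^2 has shape L^2 M (L != M), so D-series; mu = 7 gives D_7.

D_{7}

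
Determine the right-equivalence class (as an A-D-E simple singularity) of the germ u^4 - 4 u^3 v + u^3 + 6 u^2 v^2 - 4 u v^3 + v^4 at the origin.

E_6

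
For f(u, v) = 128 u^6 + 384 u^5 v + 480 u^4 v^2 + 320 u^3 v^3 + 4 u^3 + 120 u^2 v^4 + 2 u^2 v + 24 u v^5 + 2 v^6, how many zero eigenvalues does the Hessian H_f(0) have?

2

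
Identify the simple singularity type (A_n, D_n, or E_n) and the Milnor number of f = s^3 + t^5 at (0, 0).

Type E_8, Milnor number mu = 8.

The Hessian of f at 0 has rank 0. Corank 2; j^3 = s^3 is a perfect cube, so E-series; the 5-jet and mu = 8 give E_8.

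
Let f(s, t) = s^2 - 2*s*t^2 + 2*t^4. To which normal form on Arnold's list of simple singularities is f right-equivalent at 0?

A3

The Hessian of f at 0 has rank 1. Corank 1: A-series; mu = 3 gives A_3.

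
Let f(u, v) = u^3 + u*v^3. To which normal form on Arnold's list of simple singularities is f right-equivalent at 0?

The Hessian of f at 0 has rank 0. Corank 2; j^3 = u^3 is a perfect cube, so E-series; the 4-jet and mu = 7 give E_7.

E7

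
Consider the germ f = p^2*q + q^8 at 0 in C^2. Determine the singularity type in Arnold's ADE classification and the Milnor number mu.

The Hessian of f at 0 has rank 0. Corank 2; j^3 = p^2*q has shape L^2 M (L != M), so D-series; mu = 9 gives D_9.

Type D_9, Milnor number mu = 9.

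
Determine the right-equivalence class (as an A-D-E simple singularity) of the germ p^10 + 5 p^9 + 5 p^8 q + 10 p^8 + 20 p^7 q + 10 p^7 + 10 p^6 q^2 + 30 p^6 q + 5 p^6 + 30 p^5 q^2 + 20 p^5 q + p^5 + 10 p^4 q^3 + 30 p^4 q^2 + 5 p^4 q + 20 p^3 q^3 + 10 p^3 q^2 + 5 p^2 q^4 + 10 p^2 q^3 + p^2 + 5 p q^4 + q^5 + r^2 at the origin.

The Hessian of f at 0 has rank 2. Corank 1: A-series; mu = 4 gives A_4.

A4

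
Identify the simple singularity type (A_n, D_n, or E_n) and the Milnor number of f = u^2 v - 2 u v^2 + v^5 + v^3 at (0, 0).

The Hessian of f at 0 has rank 0. Corank 2; j^3 = v*(u - v)^2 has shape L^2 M (L != M), so D-series; mu = 6 gives D_6.

Type D6, Milnor number mu = 6.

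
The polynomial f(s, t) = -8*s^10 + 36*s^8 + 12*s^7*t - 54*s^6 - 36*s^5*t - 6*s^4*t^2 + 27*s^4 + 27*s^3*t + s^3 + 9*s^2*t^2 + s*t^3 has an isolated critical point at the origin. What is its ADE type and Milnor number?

The Hessian of f at 0 has rank 0. Corank 2; j^3 = s^3 is a perfect cube, so E-series; the 4-jet and mu = 7 give E_7.

Type E7, Milnor number mu = 7.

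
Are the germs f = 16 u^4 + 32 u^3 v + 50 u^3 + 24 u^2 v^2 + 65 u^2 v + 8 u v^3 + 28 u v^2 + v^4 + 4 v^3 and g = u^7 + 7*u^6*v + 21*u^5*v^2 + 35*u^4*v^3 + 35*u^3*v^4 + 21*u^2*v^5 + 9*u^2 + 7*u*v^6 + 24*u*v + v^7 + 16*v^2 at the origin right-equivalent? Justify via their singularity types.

The Hessian of f at 0 has rank 0. Corank 2; j^3 = (2*u + v)*(5*u + 2*v)^2 has shape L^2 M (L != M), so D-series; mu = 5 gives D_5. The Hessian of g at 0 has rank 1. Corank 1: A-series; mu = 6 gives A_6. f is D_5 but g is A_6, hence not right-equivalent.

No.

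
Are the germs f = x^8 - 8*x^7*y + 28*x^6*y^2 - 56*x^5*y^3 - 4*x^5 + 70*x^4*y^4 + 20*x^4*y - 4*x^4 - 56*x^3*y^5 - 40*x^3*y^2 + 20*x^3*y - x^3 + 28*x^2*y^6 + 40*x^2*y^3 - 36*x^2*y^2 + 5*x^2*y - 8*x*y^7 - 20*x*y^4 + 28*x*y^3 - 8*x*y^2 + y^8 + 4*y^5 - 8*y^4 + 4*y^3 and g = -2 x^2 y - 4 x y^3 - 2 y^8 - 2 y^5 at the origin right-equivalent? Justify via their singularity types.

The Hessian of f at 0 is [[0, 0], [0, 0]] with rank 0, so corank 2. A Groebner basis of the Jacobian ideal J(f) in C{x,y} is {x^2*y^2 + 5*x^2*y/2 - 5*x^2/4 + 17*x*y^2/2 + 39*x*y/4 - 35*y^3/2 - 29*y^2/2, 5*x^2*y/2 - x^2 + x*y^3 + 5*x*y^2 + 8*x*y - 12*y^3 - 12*y^2, 5*x^2*y/2 - 3*x^2/4 + 2*x*y^2 + 25*x*y/4 + y^4 - 15*y^3/2 - 19*y^2/2, x^3 - 3*x^2*y + x^2/2 + 3*x*y^2 - 3*x*y/2 - y^3 + y^2}; counting standard monomials gives mu = 9. Corank 2; j^3 = -(x - 2*y)^2*(x - y) has shape L^2 M (L != M), so D-series; mu = 9 gives D_9. The Hessian of g at 0 is [[0, 0], [0, 0]] with rank 0, so corank 2. A Groebner basis of the Jacobian ideal J(g) in C{x,y} is {x^4, x^3*y - x^2/8 - x*y^2/8, x^3 + x^2*y^2, x*y + y^3}; counting standard monomials gives mu = 9. Corank 2; j^3 = -2*x^2*y has shape L^2 M (L != M), so D-series; mu = 9 gives D_9. Both have type D_9, hence right-equivalent.

Yes.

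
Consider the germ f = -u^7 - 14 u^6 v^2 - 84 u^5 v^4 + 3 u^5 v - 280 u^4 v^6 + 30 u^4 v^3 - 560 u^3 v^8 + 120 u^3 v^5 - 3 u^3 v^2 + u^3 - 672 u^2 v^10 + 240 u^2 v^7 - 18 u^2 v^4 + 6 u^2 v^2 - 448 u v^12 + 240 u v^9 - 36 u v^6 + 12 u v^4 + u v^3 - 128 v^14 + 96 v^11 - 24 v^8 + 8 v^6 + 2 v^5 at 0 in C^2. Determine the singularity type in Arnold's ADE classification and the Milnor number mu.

Type E_{7}, Milnor number mu = 7.

The Hessian of f at 0 has rank 0. Corank 2; j^3 = u^3 is a perfect cube, so E-series; the 4-jet and mu = 7 give E_7.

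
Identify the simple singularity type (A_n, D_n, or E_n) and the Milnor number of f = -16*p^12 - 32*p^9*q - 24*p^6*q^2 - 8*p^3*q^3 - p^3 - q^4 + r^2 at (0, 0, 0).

Type E_{6}, Milnor number mu = 6.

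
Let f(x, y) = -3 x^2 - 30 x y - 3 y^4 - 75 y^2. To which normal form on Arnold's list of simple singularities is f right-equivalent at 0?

A_3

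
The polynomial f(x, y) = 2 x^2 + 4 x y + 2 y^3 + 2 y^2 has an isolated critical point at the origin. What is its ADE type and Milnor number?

Type A_{2}, Milnor number mu = 2.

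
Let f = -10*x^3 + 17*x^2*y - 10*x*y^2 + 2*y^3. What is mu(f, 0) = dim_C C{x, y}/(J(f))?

4

The Hessian of f at 0 has rank 0. Corank 2; j^3 = -(2*x - y)*(5*x^2 - 6*x*y + 2*y^2) splits into three distinct lines over C (the quadratic factor has nonzero discriminant), so D_4.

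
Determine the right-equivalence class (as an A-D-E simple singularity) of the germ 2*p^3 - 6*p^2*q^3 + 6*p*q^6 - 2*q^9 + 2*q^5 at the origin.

The Hessian of f at 0 has rank 0. Corank 2; j^3 = 2*p^3 is a perfect cube, so E-series; the 5-jet and mu = 8 give E_8.

E8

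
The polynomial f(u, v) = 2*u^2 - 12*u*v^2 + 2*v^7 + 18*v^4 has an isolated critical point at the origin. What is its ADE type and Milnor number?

The Hessian of f at 0 has rank 1. Corank 1: A-series; mu = 6 gives A_6.

Type A6, Milnor number mu = 6.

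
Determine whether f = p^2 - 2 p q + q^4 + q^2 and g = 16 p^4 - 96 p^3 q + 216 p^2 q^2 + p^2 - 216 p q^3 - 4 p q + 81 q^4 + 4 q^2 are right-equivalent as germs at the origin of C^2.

Yes.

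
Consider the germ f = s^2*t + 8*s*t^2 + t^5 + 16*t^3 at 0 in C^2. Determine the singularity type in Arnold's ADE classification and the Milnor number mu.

The Hessian of f at 0 has rank 0. Corank 2; j^3 = t*(s + 4*t)^2 has shape L^2 M (L != M), so D-series; mu = 6 gives D_6.

Type D_6, Milnor number mu = 6.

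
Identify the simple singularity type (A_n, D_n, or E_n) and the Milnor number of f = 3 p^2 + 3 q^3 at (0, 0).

Type A_2, Milnor number mu = 2.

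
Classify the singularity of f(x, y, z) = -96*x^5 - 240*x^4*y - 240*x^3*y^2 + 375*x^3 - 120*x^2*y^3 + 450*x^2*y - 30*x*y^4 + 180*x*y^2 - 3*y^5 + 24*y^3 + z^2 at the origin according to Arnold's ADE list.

E8

The Hessian of f at 0 has rank 1. Corank 2; j^3 = 3*(5*x + 2*y)^3 is a perfect cube, so E-series; the 5-jet and mu = 8 give E_8.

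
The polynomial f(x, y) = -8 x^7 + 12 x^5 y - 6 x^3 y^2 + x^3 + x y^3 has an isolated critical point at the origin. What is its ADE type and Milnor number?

Type E_7, Milnor number mu = 7.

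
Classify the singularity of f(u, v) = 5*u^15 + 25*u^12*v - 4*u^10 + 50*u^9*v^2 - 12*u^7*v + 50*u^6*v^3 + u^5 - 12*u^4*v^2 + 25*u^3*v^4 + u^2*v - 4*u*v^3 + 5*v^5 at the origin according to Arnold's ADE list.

The Hessian of f at 0 is [[0, 0], [0, 0]] with rank 0, so corank 2. A Groebner basis of the Jacobian ideal J(f) in C{u,v} is {u^3, u^2*v, 2*u^2 + u*v^2, -u*v/2 + v^3}; counting standard monomials gives mu = 6. Corank 2; j^3 = u^2*v has shape L^2 M (L != M), so D-series; mu = 6 gives D_6.

D6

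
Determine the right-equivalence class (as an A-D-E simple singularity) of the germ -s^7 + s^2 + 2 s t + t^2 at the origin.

A6

The Hessian of f at 0 has rank 1. Corank 1: A-series; mu = 6 gives A_6.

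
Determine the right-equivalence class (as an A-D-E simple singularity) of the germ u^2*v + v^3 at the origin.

D4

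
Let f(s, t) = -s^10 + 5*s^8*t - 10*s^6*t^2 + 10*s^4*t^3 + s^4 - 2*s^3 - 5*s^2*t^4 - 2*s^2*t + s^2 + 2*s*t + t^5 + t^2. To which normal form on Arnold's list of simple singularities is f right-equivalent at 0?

A_{4}

The Hessian of f at 0 has rank 1. Corank 1: A-series; mu = 4 gives A_4.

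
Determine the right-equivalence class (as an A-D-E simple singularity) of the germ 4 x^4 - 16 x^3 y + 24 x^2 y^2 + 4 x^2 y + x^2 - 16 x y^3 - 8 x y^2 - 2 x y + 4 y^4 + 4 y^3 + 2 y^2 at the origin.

The Hessian of f at 0 has rank 2. Corank 0: nondegenerate Morse point, so A_1.

A1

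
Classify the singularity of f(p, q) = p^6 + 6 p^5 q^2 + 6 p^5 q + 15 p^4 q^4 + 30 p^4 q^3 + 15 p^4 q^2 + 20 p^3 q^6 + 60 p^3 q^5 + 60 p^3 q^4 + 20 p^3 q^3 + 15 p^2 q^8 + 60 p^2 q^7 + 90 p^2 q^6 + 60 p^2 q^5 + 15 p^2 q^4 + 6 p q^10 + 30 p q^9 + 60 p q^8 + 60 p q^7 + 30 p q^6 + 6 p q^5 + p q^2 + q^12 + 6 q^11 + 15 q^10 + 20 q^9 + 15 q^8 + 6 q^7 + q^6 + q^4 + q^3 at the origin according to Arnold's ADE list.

The Hessian of f at 0 has rank 0. Corank 2; j^3 = q^2*(p + q) has shape L^2 M (L != M), so D-series; mu = 7 gives D_7.

D7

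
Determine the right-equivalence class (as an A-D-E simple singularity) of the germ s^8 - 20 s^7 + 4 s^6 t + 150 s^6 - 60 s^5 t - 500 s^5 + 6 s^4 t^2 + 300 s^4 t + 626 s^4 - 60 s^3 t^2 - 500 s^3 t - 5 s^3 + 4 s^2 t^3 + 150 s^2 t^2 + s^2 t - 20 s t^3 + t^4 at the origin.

The Hessian of f at 0 is [[0, 0], [0, 0]] with rank 0, so corank 2. A Groebner basis of the Jacobian ideal J(f) in C{s,t} is {s*t^2, s*t/20 + t^3, s^2 - s*t/5}; counting standard monomials gives mu = 5. Corank 2; j^3 = -s^2*(5*s - t) has shape L^2 M (L != M), so D-series; mu = 5 gives D_5.

D_{5}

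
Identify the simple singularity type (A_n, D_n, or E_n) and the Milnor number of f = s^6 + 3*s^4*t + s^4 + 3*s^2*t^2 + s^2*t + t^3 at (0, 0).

The Hessian of f at 0 has rank 0. Corank 2; j^3 = t*(s^2 + t^2) splits into three distinct lines over C (the quadratic factor has nonzero discriminant), so D_4.

Type D4, Milnor number mu = 4.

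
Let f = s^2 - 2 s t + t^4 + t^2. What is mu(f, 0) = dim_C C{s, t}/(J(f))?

The Hessian of f at 0 is [[2, -2], [-2, 2]] with rank 1, so corank 1. A Groebner basis of the Jacobian ideal J(f) in C{s,t} is {t^3, s - t}; counting standard monomials gives mu = 3. Corank 1: A-series; mu = 3 gives A_3.

3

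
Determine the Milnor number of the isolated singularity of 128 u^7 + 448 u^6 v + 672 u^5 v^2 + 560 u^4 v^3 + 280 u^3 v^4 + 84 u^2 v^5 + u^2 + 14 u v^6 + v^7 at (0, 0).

The Hessian of f at 0 has rank 1. Corank 1: A-series; mu = 6 gives A_6.

6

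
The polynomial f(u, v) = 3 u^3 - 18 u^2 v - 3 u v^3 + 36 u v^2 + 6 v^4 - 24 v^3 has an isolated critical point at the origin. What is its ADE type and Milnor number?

Type E_{7}, Milnor number mu = 7.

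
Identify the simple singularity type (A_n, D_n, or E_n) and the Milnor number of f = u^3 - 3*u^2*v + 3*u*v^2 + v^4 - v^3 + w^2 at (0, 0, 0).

The Hessian of f at 0 has rank 1. Corank 2; j^3 = (u - v)^3 is a perfect cube, so E-series; the 4-jet and mu = 6 give E_6.

Type E_6, Milnor number mu = 6.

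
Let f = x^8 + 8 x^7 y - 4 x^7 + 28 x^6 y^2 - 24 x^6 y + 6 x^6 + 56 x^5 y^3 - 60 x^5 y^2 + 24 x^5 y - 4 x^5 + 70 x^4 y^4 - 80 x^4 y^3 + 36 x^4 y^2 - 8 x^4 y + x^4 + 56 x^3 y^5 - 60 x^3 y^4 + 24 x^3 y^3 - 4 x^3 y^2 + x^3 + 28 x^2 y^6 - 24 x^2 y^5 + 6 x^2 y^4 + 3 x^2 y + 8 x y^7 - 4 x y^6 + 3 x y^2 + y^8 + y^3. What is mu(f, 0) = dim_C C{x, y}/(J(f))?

6

The Hessian of f at 0 is [[0, 0], [0, 0]] with rank 0, so corank 2. A Groebner basis of the Jacobian ideal J(f) in C{x,y} is {y^4, x*y^2 + 2*y^3/3, x^2 + 2*x*y + y^2}; counting standard monomials gives mu = 6. Corank 2; j^3 = (x + y)^3 is a perfect cube, so E-series; the 4-jet and mu = 6 give E_6.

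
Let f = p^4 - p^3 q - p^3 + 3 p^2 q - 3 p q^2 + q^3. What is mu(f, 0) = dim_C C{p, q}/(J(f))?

The Hessian of f at 0 has rank 0. Corank 2; j^3 = -(p - q)^3 is a perfect cube, so E-series; the 4-jet and mu = 7 give E_7.

7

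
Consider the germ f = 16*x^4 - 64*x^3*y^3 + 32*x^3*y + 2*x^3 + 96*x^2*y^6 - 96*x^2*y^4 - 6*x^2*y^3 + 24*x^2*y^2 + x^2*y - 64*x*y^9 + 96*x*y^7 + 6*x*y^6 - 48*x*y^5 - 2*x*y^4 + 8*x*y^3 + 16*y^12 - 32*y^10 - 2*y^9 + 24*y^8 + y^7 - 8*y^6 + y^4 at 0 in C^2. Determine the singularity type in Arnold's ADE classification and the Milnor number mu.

Type D5, Milnor number mu = 5.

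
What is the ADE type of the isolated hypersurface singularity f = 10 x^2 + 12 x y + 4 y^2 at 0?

The Hessian of f at 0 has rank 2. Corank 0: nondegenerate Morse point, so A_1.

A1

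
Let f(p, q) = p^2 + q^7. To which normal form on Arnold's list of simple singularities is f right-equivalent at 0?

A_6

The Hessian of f at 0 has rank 1. Corank 1: A-series; mu = 6 gives A_6.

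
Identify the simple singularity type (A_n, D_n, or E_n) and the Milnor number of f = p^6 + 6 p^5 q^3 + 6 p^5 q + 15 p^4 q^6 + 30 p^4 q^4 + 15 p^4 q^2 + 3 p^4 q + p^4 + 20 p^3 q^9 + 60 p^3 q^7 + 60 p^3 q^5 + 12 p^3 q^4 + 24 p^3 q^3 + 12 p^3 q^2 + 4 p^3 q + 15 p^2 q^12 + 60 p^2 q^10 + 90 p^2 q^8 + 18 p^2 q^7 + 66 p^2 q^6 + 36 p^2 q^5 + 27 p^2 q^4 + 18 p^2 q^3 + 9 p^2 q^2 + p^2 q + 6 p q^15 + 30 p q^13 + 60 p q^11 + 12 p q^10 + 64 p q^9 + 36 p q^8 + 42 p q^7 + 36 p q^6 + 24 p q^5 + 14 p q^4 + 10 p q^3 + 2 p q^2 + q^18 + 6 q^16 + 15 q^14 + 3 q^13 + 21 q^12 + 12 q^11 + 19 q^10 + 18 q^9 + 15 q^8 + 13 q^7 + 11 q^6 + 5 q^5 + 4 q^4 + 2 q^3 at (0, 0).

The Hessian of f at 0 has rank 0. Corank 2; j^3 = q*(p^2 + 2*p*q + 2*q^2) splits into three distinct lines over C (the quadratic factor has nonzero discriminant), so D_4.

Type D4, Milnor number mu = 4.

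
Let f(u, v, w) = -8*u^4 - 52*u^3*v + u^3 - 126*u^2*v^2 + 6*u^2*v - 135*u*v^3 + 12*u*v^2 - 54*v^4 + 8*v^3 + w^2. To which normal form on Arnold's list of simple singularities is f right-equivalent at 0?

The Hessian of f at 0 has rank 1. Corank 2; j^3 = (u + 2*v)^3 is a perfect cube, so E-series; the 4-jet and mu = 7 give E_7.

E_7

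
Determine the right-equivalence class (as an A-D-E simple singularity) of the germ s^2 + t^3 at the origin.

The Hessian of f at 0 is [[2, 0], [0, 0]] with rank 1, so corank 1. A Groebner basis of the Jacobian ideal J(f) in C{s,t} is {t^2, s}; counting standard monomials gives mu = 2. Corank 1: A-series; mu = 2 gives A_2.

A2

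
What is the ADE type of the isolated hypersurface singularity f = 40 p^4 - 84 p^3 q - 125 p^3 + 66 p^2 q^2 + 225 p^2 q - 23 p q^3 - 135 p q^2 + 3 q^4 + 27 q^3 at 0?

The Hessian of f at 0 has rank 0. Corank 2; j^3 = -(5*p - 3*q)^3 is a perfect cube, so E-series; the 4-jet and mu = 7 give E_7.

E_{7}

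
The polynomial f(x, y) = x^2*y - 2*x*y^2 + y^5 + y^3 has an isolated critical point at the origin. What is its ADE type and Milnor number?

The Hessian of f at 0 has rank 0. Corank 2; j^3 = y*(x - y)^2 has shape L^2 M (L != M), so D-series; mu = 6 gives D_6.

Type D6, Milnor number mu = 6.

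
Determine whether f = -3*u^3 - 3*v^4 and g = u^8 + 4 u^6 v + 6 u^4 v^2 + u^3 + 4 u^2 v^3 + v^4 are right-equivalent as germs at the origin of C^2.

Yes.

The Hessian of f at 0 has rank 0. Corank 2; j^3 = -3*u^3 is a perfect cube, so E-series; the 4-jet and mu = 6 give E_6. The Hessian of g at 0 has rank 0. Corank 2; j^3 = u^3 is a perfect cube, so E-series; the 4-jet and mu = 6 give E_6. Both have type E_6, hence right-equivalent.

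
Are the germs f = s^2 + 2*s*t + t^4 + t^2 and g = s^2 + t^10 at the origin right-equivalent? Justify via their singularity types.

No.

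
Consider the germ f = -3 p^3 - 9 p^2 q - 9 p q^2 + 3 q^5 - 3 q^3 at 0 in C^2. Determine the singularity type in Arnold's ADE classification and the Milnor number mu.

Type E8, Milnor number mu = 8.

The Hessian of f at 0 has rank 0. Corank 2; j^3 = -3*(p + q)^3 is a perfect cube, so E-series; the 5-jet and mu = 8 give E_8.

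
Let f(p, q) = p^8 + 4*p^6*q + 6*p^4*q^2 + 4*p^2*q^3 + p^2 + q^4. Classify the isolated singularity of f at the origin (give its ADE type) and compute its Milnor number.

Type A_3, Milnor number mu = 3.

The Hessian of f at 0 has rank 1. Corank 1: A-series; mu = 3 gives A_3.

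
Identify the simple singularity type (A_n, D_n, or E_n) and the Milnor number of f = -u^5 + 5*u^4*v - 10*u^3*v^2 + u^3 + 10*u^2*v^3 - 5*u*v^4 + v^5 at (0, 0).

The Hessian of f at 0 has rank 0. Corank 2; j^3 = u^3 is a perfect cube, so E-series; the 5-jet and mu = 8 give E_8.

Type E_8, Milnor number mu = 8.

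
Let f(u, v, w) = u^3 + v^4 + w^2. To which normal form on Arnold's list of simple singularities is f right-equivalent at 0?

E_6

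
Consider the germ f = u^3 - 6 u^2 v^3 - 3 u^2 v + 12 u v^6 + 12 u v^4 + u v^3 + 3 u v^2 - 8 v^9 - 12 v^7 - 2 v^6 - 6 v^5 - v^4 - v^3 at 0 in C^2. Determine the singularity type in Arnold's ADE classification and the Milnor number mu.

The Hessian of f at 0 is [[0, 0], [0, 0]] with rank 0, so corank 2. A Groebner basis of the Jacobian ideal J(f) in C{u,v} is {u^3 - 3*u^2*v - 6*u^2 + 12*u*v - 6*v^2, 3*u^2 + u*v^2 - 6*u*v + 3*v^2, 3*u^2 - 6*u*v + v^3 + 3*v^2}; counting standard monomials gives mu = 7. Corank 2; j^3 = (u - v)^3 is a perfect cube, so E-series; the 4-jet and mu = 7 give E_7.

Type E_7, Milnor number mu = 7.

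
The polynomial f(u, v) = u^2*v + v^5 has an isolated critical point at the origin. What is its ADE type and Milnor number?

The Hessian of f at 0 is [[0, 0], [0, 0]] with rank 0, so corank 2. A Groebner basis of the Jacobian ideal J(f) in C{u,v} is {u^2/5 + v^4, u^3, u*v}; counting standard monomials gives mu = 6. Corank 2; j^3 = u^2*v has shape L^2 M (L != M), so D-series; mu = 6 gives D_6.

Type D_{6}, Milnor number mu = 6.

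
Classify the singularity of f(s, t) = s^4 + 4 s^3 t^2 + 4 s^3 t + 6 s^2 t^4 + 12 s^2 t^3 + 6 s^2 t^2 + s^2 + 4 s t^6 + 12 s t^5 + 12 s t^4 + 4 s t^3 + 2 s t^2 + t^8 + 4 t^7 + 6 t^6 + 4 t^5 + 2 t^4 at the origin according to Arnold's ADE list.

The Hessian of f at 0 has rank 1. Corank 1: A-series; mu = 3 gives A_3.

A_3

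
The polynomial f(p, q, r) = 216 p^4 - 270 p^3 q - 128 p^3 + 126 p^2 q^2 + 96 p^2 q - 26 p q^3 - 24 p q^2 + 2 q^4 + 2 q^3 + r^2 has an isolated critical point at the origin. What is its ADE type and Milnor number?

Type E_7, Milnor number mu = 7.

The Hessian of f at 0 is [[0, 0, 0], [0, 0, 0], [0, 0, 2]] with rank 1, so corank 2. A Groebner basis of the Jacobian ideal J(f) in C{p,q,r} is {65536*p^2/3 - 32768*p*q/3 + q^4 + 64*q^3/9 + 4096*q^2/3, p^3 - 112*p^2/3 + 56*p*q/3 - q^3/36 - 7*q^2/3, p^2*q - 832*p^2/9 + 416*p*q/9 - 5*q^3/54 - 52*q^2/9, -512*p^2/3 + p*q^2 + 256*p*q/3 - 11*q^3/36 - 32*q^2/3, r}; counting standard monomials gives mu = 7. Corank 2; j^3 = -2*(4*p - q)^3 is a perfect cube, so E-series; the 4-jet and mu = 7 give E_7.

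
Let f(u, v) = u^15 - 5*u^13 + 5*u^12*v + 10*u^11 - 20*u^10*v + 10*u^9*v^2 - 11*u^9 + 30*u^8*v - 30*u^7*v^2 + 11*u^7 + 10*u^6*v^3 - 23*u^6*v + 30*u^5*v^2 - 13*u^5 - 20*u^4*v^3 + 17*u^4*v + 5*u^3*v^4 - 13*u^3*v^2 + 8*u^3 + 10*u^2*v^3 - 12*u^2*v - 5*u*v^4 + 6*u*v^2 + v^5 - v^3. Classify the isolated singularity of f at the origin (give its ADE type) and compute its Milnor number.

Type E_8, Milnor number mu = 8.

The Hessian of f at 0 is [[0, 0], [0, 0]] with rank 0, so corank 2. A Groebner basis of the Jacobian ideal J(f) in C{u,v} is {-40*u^2 + u*v^3 + 40*u*v - 10*v^2, -64*u^2 + 64*u*v + v^4 - 16*v^2, u^3 - 3*u*v^2/4 + v^3/4, u^2*v - u*v^2 + v^3/4}; counting standard monomials gives mu = 8. Corank 2; j^3 = (2*u - v)^3 is a perfect cube, so E-series; the 5-jet and mu = 8 give E_8.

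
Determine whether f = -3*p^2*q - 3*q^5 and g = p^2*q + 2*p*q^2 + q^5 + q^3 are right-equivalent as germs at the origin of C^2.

Yes.

The Hessian of f at 0 has rank 0. Corank 2; j^3 = -3*p^2*q has shape L^2 M (L != M), so D-series; mu = 6 gives D_6. The Hessian of g at 0 has rank 0. Corank 2; j^3 = q*(p + q)^2 has shape L^2 M (L != M), so D-series; mu = 6 gives D_6. Both have type D_6, hence right-equivalent.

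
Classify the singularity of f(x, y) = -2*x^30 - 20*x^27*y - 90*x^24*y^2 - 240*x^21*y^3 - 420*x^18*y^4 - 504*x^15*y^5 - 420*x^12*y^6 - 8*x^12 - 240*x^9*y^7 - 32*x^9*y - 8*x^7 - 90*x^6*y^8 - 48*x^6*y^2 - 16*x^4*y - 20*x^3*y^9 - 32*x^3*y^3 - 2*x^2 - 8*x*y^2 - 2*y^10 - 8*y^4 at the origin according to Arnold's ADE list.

The Hessian of f at 0 has rank 1. Corank 1: A-series; mu = 9 gives A_9.

A_9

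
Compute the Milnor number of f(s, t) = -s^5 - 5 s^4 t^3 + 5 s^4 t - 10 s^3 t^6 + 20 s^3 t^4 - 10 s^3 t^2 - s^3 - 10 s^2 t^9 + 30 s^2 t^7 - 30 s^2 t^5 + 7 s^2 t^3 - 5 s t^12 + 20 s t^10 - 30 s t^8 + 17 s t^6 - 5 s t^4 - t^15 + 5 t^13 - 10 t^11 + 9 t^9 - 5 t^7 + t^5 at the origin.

The Hessian of f at 0 has rank 0. Corank 2; j^3 = -s^3 is a perfect cube, so E-series; the 5-jet and mu = 8 give E_8.

8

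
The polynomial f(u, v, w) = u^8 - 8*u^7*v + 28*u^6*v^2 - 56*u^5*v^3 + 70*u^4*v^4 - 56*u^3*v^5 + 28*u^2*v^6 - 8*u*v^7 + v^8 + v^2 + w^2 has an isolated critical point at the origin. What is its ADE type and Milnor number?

The Hessian of f at 0 is [[0, 0, 0], [0, 2, 0], [0, 0, 2]] with rank 2, so corank 1. A Groebner basis of the Jacobian ideal J(f) in C{u,v,w} is {u^7, v, w}; counting standard monomials gives mu = 7. Corank 1: A-series; mu = 7 gives A_7.

Type A7, Milnor number mu = 7.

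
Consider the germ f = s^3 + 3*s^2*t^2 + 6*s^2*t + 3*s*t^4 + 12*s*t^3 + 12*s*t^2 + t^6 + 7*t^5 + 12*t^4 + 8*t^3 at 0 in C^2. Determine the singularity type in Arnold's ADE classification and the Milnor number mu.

Type E_{8}, Milnor number mu = 8.

The Hessian of f at 0 is [[0, 0], [0, 0]] with rank 0, so corank 2. A Groebner basis of the Jacobian ideal J(f) in C{s,t} is {t^4, s^3 + 6*s^2*t - 6*s^2 - 24*s*t - 16*t^3 - 24*t^2, s^2/2 + s*t^2 + 2*s*t + 2*t^3 + 2*t^2}; counting standard monomials gives mu = 8. Corank 2; j^3 = (s + 2*t)^3 is a perfect cube, so E-series; the 5-jet and mu = 8 give E_8.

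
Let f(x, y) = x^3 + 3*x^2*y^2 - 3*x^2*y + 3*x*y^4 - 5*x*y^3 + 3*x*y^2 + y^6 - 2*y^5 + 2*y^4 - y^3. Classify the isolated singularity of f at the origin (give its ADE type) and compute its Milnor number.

The Hessian of f at 0 has rank 0. Corank 2; j^3 = (x - y)^3 is a perfect cube, so E-series; the 4-jet and mu = 7 give E_7.

Type E_7, Milnor number mu = 7.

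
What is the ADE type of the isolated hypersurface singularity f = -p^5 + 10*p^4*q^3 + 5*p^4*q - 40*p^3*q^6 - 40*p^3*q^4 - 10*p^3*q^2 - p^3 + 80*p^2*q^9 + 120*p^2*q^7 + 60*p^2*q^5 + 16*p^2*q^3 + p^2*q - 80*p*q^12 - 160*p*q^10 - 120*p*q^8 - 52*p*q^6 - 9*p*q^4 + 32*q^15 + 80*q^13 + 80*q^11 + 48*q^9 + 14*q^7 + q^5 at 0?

The Hessian of f at 0 has rank 0. Corank 2; j^3 = -p^2*(p - q) has shape L^2 M (L != M), so D-series; mu = 6 gives D_6.

D_6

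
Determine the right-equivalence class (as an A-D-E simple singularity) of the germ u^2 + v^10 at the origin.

The Hessian of f at 0 has rank 1. Corank 1: A-series; mu = 9 gives A_9.

A_9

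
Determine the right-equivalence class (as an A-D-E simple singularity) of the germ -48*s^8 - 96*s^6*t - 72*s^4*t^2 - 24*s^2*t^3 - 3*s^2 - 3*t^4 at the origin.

The Hessian of f at 0 is [[-6, 0], [0, 0]] with rank 1, so corank 1. A Groebner basis of the Jacobian ideal J(f) in C{s,t} is {t^3, s}; counting standard monomials gives mu = 3. Corank 1: A-series; mu = 3 gives A_3.

A3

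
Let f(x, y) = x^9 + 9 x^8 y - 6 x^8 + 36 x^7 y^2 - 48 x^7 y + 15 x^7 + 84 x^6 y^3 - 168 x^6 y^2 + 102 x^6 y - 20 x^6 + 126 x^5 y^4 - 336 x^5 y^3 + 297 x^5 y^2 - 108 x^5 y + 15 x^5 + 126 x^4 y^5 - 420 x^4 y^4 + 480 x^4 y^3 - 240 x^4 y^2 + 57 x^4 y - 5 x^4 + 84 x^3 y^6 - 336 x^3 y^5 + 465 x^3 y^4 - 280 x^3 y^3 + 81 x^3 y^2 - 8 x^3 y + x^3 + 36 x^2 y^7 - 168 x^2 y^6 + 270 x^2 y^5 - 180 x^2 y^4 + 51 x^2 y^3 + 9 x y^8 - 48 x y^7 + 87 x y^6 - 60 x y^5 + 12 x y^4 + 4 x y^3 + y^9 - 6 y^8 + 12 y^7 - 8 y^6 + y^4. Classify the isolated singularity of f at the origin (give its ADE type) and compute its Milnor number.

Type E6, Milnor number mu = 6.

The Hessian of f at 0 is [[0, 0], [0, 0]] with rank 0, so corank 2. A Groebner basis of the Jacobian ideal J(f) in C{x,y} is {x^3, x^2*y, -x^2/4 + x*y^2, 3*x^2/4 + y^3}; counting standard monomials gives mu = 6. Corank 2; j^3 = x^3 is a perfect cube, so E-series; the 4-jet and mu = 6 give E_6.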